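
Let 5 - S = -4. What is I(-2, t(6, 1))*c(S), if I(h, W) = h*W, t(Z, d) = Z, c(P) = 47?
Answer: -564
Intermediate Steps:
S = 9 (S = 5 - 1*(-4) = 5 + 4 = 9)
I(h, W) = W*h
I(-2, t(6, 1))*c(S) = (6*(-2))*47 = -12*47 = -564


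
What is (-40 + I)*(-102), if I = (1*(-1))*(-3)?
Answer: 3774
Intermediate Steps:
I = 3 (I = -1*(-3) = 3)
(-40 + I)*(-102) = (-40 + 3)*(-102) = -37*(-102) = 3774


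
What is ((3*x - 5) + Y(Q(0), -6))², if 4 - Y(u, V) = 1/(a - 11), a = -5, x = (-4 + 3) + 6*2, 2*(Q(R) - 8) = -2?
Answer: 263169/256 ≈ 1028.0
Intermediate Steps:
Q(R) = 7 (Q(R) = 8 + (½)*(-2) = 8 - 1 = 7)
x = 11 (x = -1 + 12 = 11)
Y(u, V) = 65/16 (Y(u, V) = 4 - 1/(-5 - 11) = 4 - 1/(-16) = 4 - 1*(-1/16) = 4 + 1/16 = 65/16)
((3*x - 5) + Y(Q(0), -6))² = ((3*11 - 5) + 65/16)² = ((33 - 5) + 65/16)² = (28 + 65/16)² = (513/16)² = 263169/256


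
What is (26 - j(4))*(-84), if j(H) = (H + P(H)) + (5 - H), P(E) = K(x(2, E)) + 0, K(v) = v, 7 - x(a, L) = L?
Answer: -1512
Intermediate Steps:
x(a, L) = 7 - L
P(E) = 7 - E (P(E) = (7 - E) + 0 = 7 - E)
j(H) = 12 - H (j(H) = (H + (7 - H)) + (5 - H) = 7 + (5 - H) = 12 - H)
(26 - j(4))*(-84) = (26 - (12 - 1*4))*(-84) = (26 - (12 - 4))*(-84) = (26 - 1*8)*(-84) = (26 - 8)*(-84) = 18*(-84) = -1512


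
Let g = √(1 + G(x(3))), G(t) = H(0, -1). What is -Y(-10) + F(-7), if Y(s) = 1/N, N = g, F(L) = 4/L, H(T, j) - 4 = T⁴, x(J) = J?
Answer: -4/7 - √5/5 ≈ -1.0186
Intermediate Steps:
H(T, j) = 4 + T⁴
G(t) = 4 (G(t) = 4 + 0⁴ = 4 + 0 = 4)
g = √5 (g = √(1 + 4) = √5 ≈ 2.2361)
N = √5 ≈ 2.2361
Y(s) = √5/5 (Y(s) = 1/(√5) = √5/5)
-Y(-10) + F(-7) = -√5/5 + 4/(-7) = -√5/5 + 4*(-⅐) = -√5/5 - 4/7 = -4/7 - √5/5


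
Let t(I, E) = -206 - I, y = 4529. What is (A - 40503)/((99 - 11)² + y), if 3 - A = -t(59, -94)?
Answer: -40765/12273 ≈ -3.3215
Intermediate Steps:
A = -262 (A = 3 - (-1)*(-206 - 1*59) = 3 - (-1)*(-206 - 59) = 3 - (-1)*(-265) = 3 - 1*265 = 3 - 265 = -262)
(A - 40503)/((99 - 11)² + y) = (-262 - 40503)/((99 - 11)² + 4529) = -40765/(88² + 4529) = -40765/(7744 + 4529) = -40765/12273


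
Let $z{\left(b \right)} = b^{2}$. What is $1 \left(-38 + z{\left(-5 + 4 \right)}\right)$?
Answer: $-37$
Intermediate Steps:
$1 \left(-38 + z{\left(-5 + 4 \right)}\right) = 1 \left(-38 + \left(-5 + 4\right)^{2}\right) = 1 \left(-38 + \left(-1\right)^{2}\right) = 1 \left(-38 + 1\right) = 1 \left(-37\right) = -37$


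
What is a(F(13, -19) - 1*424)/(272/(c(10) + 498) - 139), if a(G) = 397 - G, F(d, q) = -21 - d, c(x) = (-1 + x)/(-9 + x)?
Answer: -433485/70201 ≈ -6.1749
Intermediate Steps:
c(x) = (-1 + x)/(-9 + x)
a(F(13, -19) - 1*424)/(272/(c(10) + 498) - 139) = (397 - ((-21 - 1*13) - 1*424))/(272/((-1 + 10)/(-9 + 10) + 498) - 139) = (397 - ((-21 - 13) - 424))/(272/(9/1 + 498) - 139) = (397 - (-34 - 424))/(272/(1*9 + 498) - 139) = (397 - 1*(-458))/(272/(9 + 498) - 139) = (397 + 458)/(272/507 - 139) = 855/((1/507)*272 - 139) = 855/(272/507 - 139) = 855/(-70201/507) = 855*(-507/70201) = -433485/70201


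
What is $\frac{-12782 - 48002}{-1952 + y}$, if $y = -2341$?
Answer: $\frac{60784}{4293} \approx 14.159$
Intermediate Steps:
$\frac{-12782 - 48002}{-1952 + y} = \frac{-12782 - 48002}{-1952 - 2341} = - \frac{60784}{-4293} = \left(-60784\right) \left(- \frac{1}{4293}\right) = \frac{60784}{4293}$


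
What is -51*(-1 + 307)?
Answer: -15606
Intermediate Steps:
-51*(-1 + 307) = -51*306 = -15606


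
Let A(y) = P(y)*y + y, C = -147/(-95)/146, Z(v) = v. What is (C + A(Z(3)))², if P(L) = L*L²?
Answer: 1357753961529/192376900 ≈ 7057.8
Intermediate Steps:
P(L) = L³
C = 147/13870 (C = -147*(-1/95)*(1/146) = (147/95)*(1/146) = 147/13870 ≈ 0.010598)
A(y) = y + y⁴ (A(y) = y³*y + y = y⁴ + y = y + y⁴)
(C + A(Z(3)))² = (147/13870 + (3 + 3⁴))² = (147/13870 + (3 + 81))² = (147/13870 + 84)² = (1165227/13870)² = 1357753961529/192376900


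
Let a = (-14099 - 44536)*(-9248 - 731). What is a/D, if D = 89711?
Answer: 585118665/89711 ≈ 6522.3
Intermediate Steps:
a = 585118665 (a = -58635*(-9979) = 585118665)
a/D = 585118665/89711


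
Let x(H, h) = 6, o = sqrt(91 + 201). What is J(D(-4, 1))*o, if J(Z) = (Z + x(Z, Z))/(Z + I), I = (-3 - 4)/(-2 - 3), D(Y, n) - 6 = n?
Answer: 65*sqrt(73)/21 ≈ 26.446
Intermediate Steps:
D(Y, n) = 6 + n
o = 2*sqrt(73) (o = sqrt(292) = 2*sqrt(73) ≈ 17.088)
I = 7/5 (I = -7/(-5) = -7*(-1/5) = 7/5 ≈ 1.4000)
J(Z) = (6 + Z)/(7/5 + Z) (J(Z) = (Z + 6)/(Z + 7/5) = (6 + Z)/(7/5 + Z))
J(D(-4, 1))*o = (5*(6 + (6 + 1))/(7 + 5*(6 + 1)))*(2*sqrt(73)) = (5*(6 + 7)/(7 + 5*7))*(2*sqrt(73)) = (5*13/(7 + 35))*(2*sqrt(73)) = (5*13/42)*(2*sqrt(73)) = (5*(1/42)*13)*(2*sqrt(73)) = 65*(2*sqrt(73))/42 = 65*sqrt(73)/21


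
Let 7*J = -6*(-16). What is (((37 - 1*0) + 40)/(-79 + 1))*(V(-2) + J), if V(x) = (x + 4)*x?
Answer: -374/39 ≈ -9.5897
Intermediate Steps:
V(x) = x*(4 + x) (V(x) = (4 + x)*x = x*(4 + x))
J = 96/7 (J = (-6*(-16))/7 = (⅐)*96 = 96/7 ≈ 13.714)
(((37 - 1*0) + 40)/(-79 + 1))*(V(-2) + J) = (((37 - 1*0) + 40)/(-79 + 1))*(-2*(4 - 2) + 96/7) = (((37 + 0) + 40)/(-78))*(-2*2 + 96/7) = ((37 + 40)*(-1/78))*(-4 + 96/7) = (77*(-1/78))*(68/7) = -77/78*68/7 = -374/39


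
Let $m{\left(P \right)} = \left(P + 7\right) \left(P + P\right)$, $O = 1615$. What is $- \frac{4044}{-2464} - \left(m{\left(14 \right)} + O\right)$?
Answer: $- \frac{1356037}{616} \approx -2201.4$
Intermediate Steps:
$m{\left(P \right)} = 2 P \left(7 + P\right)$ ($m{\left(P \right)} = \left(7 + P\right) 2 P = 2 P \left(7 + P\right)$)
$- \frac{4044}{-2464} - \left(m{\left(14 \right)} + O\right) = - \frac{4044}{-2464} - \left(2 \cdot 14 \left(7 + 14\right) + 1615\right) = \left(-4044\right) \left(- \frac{1}{2464}\right) - \left(2 \cdot 14 \cdot 21 + 1615\right) = \frac{1011}{616} - \left(588 + 1615\right) = \frac{1011}{616} - 2203 = - \frac{1356037}{616}$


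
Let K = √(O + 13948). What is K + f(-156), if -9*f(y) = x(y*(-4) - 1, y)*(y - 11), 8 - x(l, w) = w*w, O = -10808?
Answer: -4062776/9 + 2*√785 ≈ -4.5136e+5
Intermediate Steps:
x(l, w) = 8 - w² (x(l, w) = 8 - w*w = 8 - w²)
K = 2*√785 (K = √(-10808 + 13948) = √3140 = 2*√785 ≈ 56.036)
f(y) = -(-11 + y)*(8 - y²)/9 (f(y) = -(8 - y²)*(y - 11)/9 = -(8 - y²)*(-11 + y)/9 = -(-11 + y)*(8 - y²)/9)
K + f(-156) = 2*√785 + (-11 - 156)*(-8 + (-156)²)/9 = 2*√785 + (⅑)*(-167)*(-8 + 24336) = 2*√785 + (⅑)*(-167)*24328 = 2*√785 - 4062776/9 = -4062776/9 + 2*√785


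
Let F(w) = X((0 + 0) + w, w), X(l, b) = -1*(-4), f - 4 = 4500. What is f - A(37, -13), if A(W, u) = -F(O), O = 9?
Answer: 4508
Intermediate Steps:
f = 4504 (f = 4 + 4500 = 4504)
X(l, b) = 4
F(w) = 4
A(W, u) = -4 (A(W, u) = -1*4 = -4)
f - A(37, -13) = 4504 - 1*(-4) = 4504 + 4 = 4508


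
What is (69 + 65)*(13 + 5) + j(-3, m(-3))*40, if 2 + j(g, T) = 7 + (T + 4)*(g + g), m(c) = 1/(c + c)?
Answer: 1692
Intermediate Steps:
m(c) = 1/(2*c)
j(g, T) = 5 + 2*g*(4 + T) (j(g, T) = -2 + (7 + (T + 4)*(g + g)) = -2 + (7 + (4 + T)*(2*g)) = -2 + (7 + 2*g*(4 + T)) = 5 + 2*g*(4 + T))
(69 + 65)*(13 + 5) + j(-3, m(-3))*40 = (69 + 65)*(13 + 5) + (5 + 8*(-3) + 2*((½)/(-3))*(-3))*40 = 134*18 + (5 - 24 + 2*((½)*(-⅓))*(-3))*40 = 2412 + (5 - 24 + 2*(-⅙)*(-3))*40 = 2412 + (5 - 24 + 1)*40 = 2412 - 18*40 = 2412 - 720 = 1692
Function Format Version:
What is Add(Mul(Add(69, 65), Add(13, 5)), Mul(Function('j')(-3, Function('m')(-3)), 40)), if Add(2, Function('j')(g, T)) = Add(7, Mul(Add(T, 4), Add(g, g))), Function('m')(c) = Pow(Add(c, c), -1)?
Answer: 1692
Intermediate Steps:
Function('m')(c) = Mul(Rational(1, 2), Pow(c, -1)) (Function('m')(c) = Pow(Mul(2, c), -1) = Mul(Rational(1, 2), Pow(c, -1)))
Function('j')(g, T) = Add(5, Mul(2, g, Add(4, T))) (Function('j')(g, T) = Add(-2, Add(7, Mul(Add(T, 4), Add(g, g)))) = Add(-2, Add(7, Mul(Add(4, T), Mul(2, g)))) = Add(-2, Add(7, Mul(2, g, Add(4, T)))) = Add(5, Mul(2, g, Add(4, T))))
Add(Mul(Add(69, 65), Add(13, 5)), Mul(Function('j')(-3, Function('m')(-3)), 40)) = Add(Mul(Add(69, 65), Add(13, 5)), Mul(Add(5, Mul(8, -3), Mul(2, Mul(Rational(1, 2), Pow(-3, -1)), -3)), 40)) = Add(Mul(134, 18), Mul(Add(5, -24, Mul(2, Mul(Rational(1, 2), Rational(-1, 3)), -3)), 40)) = Add(2412, Mul(Add(5, -24, Mul(2, Rational(-1, 6), -3)), 40)) = Add(2412, Mul(Add(5, -24, 1), 40)) = Add(2412, Mul(-18, 40)) = Add(2412, -720) = 1692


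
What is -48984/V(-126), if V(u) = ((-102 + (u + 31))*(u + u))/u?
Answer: 24492/197 ≈ 124.32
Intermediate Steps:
V(u) = -142 + 2*u (V(u) = ((-102 + (31 + u))*(2*u))/u = ((-71 + u)*(2*u))/u = (2*u*(-71 + u))/u = -142 + 2*u)
-48984/V(-126) = -48984/(-142 + 2*(-126)) = -48984/(-142 - 252) = -48984/(-394) = -48984*(-1/394) = 24492/197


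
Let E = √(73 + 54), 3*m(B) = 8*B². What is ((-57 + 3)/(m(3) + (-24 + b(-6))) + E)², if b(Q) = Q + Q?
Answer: 589/4 + 9*√127 ≈ 248.67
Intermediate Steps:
b(Q) = 2*Q
m(B) = 8*B²/3 (m(B) = (8*B²)/3 = 8*B²/3)
E = √127 ≈ 11.269
((-57 + 3)/(m(3) + (-24 + b(-6))) + E)² = ((-57 + 3)/((8/3)*3² + (-24 + 2*(-6))) + √127)² = (-54/((8/3)*9 + (-24 - 12)) + √127)² = (-54/(24 - 36) + √127)² = (-54/(-12) + √127)² = (-54*(-1/12) + √127)² = (9/2 + √127)²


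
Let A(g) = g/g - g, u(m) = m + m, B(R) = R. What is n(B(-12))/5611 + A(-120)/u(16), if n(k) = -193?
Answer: 672755/179552 ≈ 3.7469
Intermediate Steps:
u(m) = 2*m
A(g) = 1 - g
n(B(-12))/5611 + A(-120)/u(16) = -193/5611 + (1 - 1*(-120))/((2*16)) = -193*1/5611 + (1 + 120)/32 = -193/5611 + 121*(1/32) = -193/5611 + 121/32 = 672755/179552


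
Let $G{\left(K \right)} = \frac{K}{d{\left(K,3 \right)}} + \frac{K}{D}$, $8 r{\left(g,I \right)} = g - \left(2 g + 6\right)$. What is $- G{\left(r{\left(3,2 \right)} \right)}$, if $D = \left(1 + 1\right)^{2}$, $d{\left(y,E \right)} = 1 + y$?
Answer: $- \frac{279}{32} \approx -8.7188$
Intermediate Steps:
$r{\left(g,I \right)} = - \frac{3}{4} - \frac{g}{8}$ ($r{\left(g,I \right)} = \frac{g - \left(2 g + 6\right)}{8} = \frac{g - \left(6 + 2 g\right)}{8} = \frac{-6 - g}{8} = - \frac{3}{4} - \frac{g}{8}$)
$D = 4$ ($D = 2^{2} = 4$)
$G{\left(K \right)} = \frac{K}{4} + \frac{K}{1 + K}$ ($G{\left(K \right)} = \frac{K}{1 + K} + \frac{K}{4} = \frac{K}{4} + \frac{K}{1 + K}$)
$- G{\left(r{\left(3,2 \right)} \right)} = - \frac{\left(- \frac{3}{4} - \frac{3}{8}\right) \left(5 - \frac{9}{8}\right)}{4 \left(1 - \frac{9}{8}\right)} = - \frac{\left(-9\right) \left(5 - \frac{9}{8}\right)}{4 \cdot 8 \left(1 - \frac{9}{8}\right)} = - \frac{\left(-9\right) 31}{4 \cdot 8 \left(- \frac{1}{8}\right) 8} = - \frac{\left(-9\right) \left(-8\right) 31}{4 \cdot 8 \cdot 8} = \left(-1\right) \frac{279}{32} = - \frac{279}{32}$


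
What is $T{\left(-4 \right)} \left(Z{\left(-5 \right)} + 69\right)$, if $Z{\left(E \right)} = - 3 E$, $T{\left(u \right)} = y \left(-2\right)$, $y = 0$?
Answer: $0$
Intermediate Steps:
$T{\left(u \right)} = 0$ ($T{\left(u \right)} = 0 \left(-2\right) = 0$)
$T{\left(-4 \right)} \left(Z{\left(-5 \right)} + 69\right) = 0 \left(\left(-3\right) \left(-5\right) + 69\right) = 0 \left(15 + 69\right) = 0 \cdot 84 = 0$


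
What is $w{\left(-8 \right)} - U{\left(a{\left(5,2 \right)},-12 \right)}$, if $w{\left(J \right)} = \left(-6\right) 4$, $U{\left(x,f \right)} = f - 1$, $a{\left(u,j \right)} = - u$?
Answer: $-11$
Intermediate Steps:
$U{\left(x,f \right)} = -1 + f$
$w{\left(J \right)} = -24$
$w{\left(-8 \right)} - U{\left(a{\left(5,2 \right)},-12 \right)} = -24 - \left(-1 - 12\right) = -24 - -13 = -24 + 13 = -11$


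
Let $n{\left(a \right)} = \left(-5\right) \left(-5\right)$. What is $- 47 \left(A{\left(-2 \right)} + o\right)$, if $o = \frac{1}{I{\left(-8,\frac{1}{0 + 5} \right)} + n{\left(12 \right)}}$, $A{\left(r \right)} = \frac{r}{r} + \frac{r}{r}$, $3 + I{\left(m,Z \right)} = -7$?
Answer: $- \frac{1457}{15} \approx -97.133$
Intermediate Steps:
$I{\left(m,Z \right)} = -10$ ($I{\left(m,Z \right)} = -3 - 7 = -10$)
$A{\left(r \right)} = 2$ ($A{\left(r \right)} = 1 + 1 = 2$)
$n{\left(a \right)} = 25$
$o = \frac{1}{15}$ ($o = \frac{1}{-10 + 25} = \frac{1}{15} \approx 0.066667$)
$- 47 \left(A{\left(-2 \right)} + o\right) = - 47 \left(2 + \frac{1}{15}\right) = \left(-47\right) \frac{31}{15} = - \frac{1457}{15}$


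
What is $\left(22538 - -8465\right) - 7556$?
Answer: $23447$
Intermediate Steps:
$\left(22538 - -8465\right) - 7556 = \left(22538 + 8465\right) - 7556 = 31003 - 7556 = 23447$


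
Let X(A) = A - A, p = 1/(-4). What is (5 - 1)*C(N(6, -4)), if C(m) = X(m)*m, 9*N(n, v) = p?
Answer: 0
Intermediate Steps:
p = -¼ ≈ -0.25000
N(n, v) = -1/36 (N(n, v) = (⅑)*(-¼) = -1/36)
X(A) = 0
C(m) = 0 (C(m) = 0*m = 0)
(5 - 1)*C(N(6, -4)) = (5 - 1)*0 = 4*0 = 0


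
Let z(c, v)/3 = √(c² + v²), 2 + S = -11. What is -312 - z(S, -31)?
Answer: -312 - 3*√1130 ≈ -412.85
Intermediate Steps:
S = -13 (S = -2 - 11 = -13)
z(c, v) = 3*√(c² + v²)
-312 - z(S, -31) = -312 - 3*√((-13)² + (-31)²) = -312 - 3*√(169 + 961) = -312 - 3*√1130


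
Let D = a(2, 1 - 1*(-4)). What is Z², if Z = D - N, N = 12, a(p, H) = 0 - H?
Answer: 289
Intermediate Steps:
a(p, H) = -H
D = -5 (D = -(1 - 1*(-4)) = -(1 + 4) = -1*5 = -5)
Z = -17 (Z = -5 - 1*12 = -5 - 12 = -17)
Z² = (-17)² = 289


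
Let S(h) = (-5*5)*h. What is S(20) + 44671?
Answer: 44171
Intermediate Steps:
S(h) = -25*h
S(20) + 44671 = -25*20 + 44671 = -500 + 44671 = 44171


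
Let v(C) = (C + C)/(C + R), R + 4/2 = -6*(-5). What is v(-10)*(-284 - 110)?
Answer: 3940/9 ≈ 437.78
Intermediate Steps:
R = 28 (R = -2 - 6*(-5) = -2 + 30 = 28)
v(C) = 2*C/(28 + C) (v(C) = (C + C)/(C + 28) = (2*C)/(28 + C) = 2*C/(28 + C))
v(-10)*(-284 - 110) = (2*(-10)/(28 - 10))*(-284 - 110) = (2*(-10)/18)*(-394) = (2*(-10)*(1/18))*(-394) = -10/9*(-394) = 3940/9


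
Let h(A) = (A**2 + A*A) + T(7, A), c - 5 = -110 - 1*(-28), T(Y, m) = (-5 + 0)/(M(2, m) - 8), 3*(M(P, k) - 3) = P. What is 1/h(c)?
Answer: 13/154169 ≈ 8.4323e-5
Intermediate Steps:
M(P, k) = 3 + P/3
T(Y, m) = 15/13 (T(Y, m) = (-5 + 0)/((3 + (1/3)*2) - 8) = -5/((3 + 2/3) - 8) = -5/(11/3 - 8) = -5/(-13/3) = -5*(-3/13) = 15/13)
c = -77 (c = 5 + (-110 - 1*(-28)) = 5 + (-110 + 28) = 5 - 82 = -77)
h(A) = 15/13 + 2*A**2 (h(A) = (A**2 + A*A) + 15/13 = (A**2 + A**2) + 15/13 = 2*A**2 + 15/13 = 15/13 + 2*A**2)
1/h(c) = 1/(15/13 + 2*(-77)**2) = 1/(15/13 + 2*5929) = 1/(15/13 + 11858) = 1/(154169/13) = 13/154169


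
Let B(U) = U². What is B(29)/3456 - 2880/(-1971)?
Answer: 430033/252288 ≈ 1.7045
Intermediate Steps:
B(29)/3456 - 2880/(-1971) = 29²/3456 - 2880/(-1971) = 841*(1/3456) - 2880*(-1/1971) = 841/3456 + 320/219 = 430033/252288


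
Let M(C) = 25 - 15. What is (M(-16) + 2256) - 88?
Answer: 2178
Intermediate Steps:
M(C) = 10
(M(-16) + 2256) - 88 = (10 + 2256) - 88 = 2266 - 88 = 2178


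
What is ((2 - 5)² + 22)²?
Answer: 961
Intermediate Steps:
((2 - 5)² + 22)² = ((-3)² + 22)² = (9 + 22)² = 31² = 961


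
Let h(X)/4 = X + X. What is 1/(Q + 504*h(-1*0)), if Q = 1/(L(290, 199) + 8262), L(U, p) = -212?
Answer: 8050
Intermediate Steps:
Q = 1/8050 (Q = 1/(-212 + 8262) = 1/8050 ≈ 0.00012422)
h(X) = 8*X (h(X) = 4*(X + X) = 4*(2*X) = 8*X)
1/(Q + 504*h(-1*0)) = 1/(1/8050 + 504*(8*(-1*0))) = 1/(1/8050 + 504*(8*0)) = 1/(1/8050 + 504*0) = 1/(1/8050 + 0) = 1/(1/8050) = 8050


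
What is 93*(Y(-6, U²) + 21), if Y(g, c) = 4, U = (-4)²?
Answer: 2325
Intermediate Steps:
U = 16
93*(Y(-6, U²) + 21) = 93*(4 + 21) = 93*25 = 2325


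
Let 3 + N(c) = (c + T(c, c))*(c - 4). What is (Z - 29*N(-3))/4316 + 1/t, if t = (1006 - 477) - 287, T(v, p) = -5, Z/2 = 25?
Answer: -177769/522236 ≈ -0.34040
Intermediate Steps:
Z = 50 (Z = 2*25 = 50)
N(c) = -3 + (-5 + c)*(-4 + c) (N(c) = -3 + (c - 5)*(c - 4) = -3 + (-5 + c)*(-4 + c))
t = 242 (t = 529 - 287 = 242)
(Z - 29*N(-3))/4316 + 1/t = (50 - 29*(17 + (-3)² - 9*(-3)))/4316 + 1/242 = (50 - 29*(17 + 9 + 27))*(1/4316) + 1/242 = (50 - 29*53)*(1/4316) + 1/242 = (50 - 1537)*(1/4316) + 1/242 = -1487*1/4316 + 1/242 = -1487/4316 + 1/242 = -177769/522236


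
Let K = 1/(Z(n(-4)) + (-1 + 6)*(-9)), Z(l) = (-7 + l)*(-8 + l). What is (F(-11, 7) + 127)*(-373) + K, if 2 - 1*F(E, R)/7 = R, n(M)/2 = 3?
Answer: -1475589/43 ≈ -34316.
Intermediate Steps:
n(M) = 6 (n(M) = 2*3 = 6)
Z(l) = (-8 + l)*(-7 + l)
F(E, R) = 14 - 7*R
K = -1/43 (K = 1/((56 + 6**2 - 15*6) + (-1 + 6)*(-9)) = 1/((56 + 36 - 90) + 5*(-9)) = 1/(2 - 45) = 1/(-43) = -1/43 ≈ -0.023256)
(F(-11, 7) + 127)*(-373) + K = ((14 - 7*7) + 127)*(-373) - 1/43 = ((14 - 49) + 127)*(-373) - 1/43 = (-35 + 127)*(-373) - 1/43 = 92*(-373) - 1/43 = -34316 - 1/43 = -1475589/43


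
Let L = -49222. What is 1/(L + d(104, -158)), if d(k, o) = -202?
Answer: -1/49424 ≈ -2.0233e-5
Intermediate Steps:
1/(L + d(104, -158)) = 1/(-49222 - 202) = 1/(-49424) = -1/49424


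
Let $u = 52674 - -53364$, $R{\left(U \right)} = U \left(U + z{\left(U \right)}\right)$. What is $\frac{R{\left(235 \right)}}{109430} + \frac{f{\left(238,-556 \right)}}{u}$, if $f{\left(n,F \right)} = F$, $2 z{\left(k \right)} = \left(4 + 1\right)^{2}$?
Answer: $\frac{1221318419}{2320747668} \approx 0.52626$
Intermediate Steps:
$z{\left(k \right)} = \frac{25}{2}$ ($z{\left(k \right)} = \frac{\left(4 + 1\right)^{2}}{2} = \frac{5^{2}}{2} = \frac{1}{2} \cdot 25 = \frac{25}{2}$)
$R{\left(U \right)} = U \left(\frac{25}{2} + U\right)$ ($R{\left(U \right)} = U \left(U + \frac{25}{2}\right) = U \left(\frac{25}{2} + U\right)$)
$u = 106038$ ($u = 52674 + 53364 = 106038$)
$\frac{R{\left(235 \right)}}{109430} + \frac{f{\left(238,-556 \right)}}{u} = \frac{\frac{1}{2} \cdot 235 \left(25 + 2 \cdot 235\right)}{109430} - \frac{556}{106038} = \frac{1}{2} \cdot 235 \left(25 + 470\right) \frac{1}{109430} - \frac{278}{53019} = \frac{1}{2} \cdot 235 \cdot 495 \cdot \frac{1}{109430} - \frac{278}{53019} = \frac{116325}{2} \cdot \frac{1}{109430} - \frac{278}{53019} = \frac{23265}{43772} - \frac{278}{53019} = \frac{1221318419}{2320747668}$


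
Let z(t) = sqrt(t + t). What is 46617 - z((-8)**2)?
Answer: 46617 - 8*sqrt(2) ≈ 46606.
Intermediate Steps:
z(t) = sqrt(2)*sqrt(t) (z(t) = sqrt(2*t) = sqrt(2)*sqrt(t))
46617 - z((-8)**2) = 46617 - sqrt(2)*sqrt((-8)**2) = 46617 - sqrt(2)*sqrt(64) = 46617 - sqrt(2)*8 = 46617 - 8*sqrt(2)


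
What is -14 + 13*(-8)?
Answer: -118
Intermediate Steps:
-14 + 13*(-8) = -14 - 104 = -118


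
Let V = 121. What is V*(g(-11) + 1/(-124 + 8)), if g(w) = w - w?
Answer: -121/116 ≈ -1.0431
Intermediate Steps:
g(w) = 0
V*(g(-11) + 1/(-124 + 8)) = 121*(0 + 1/(-124 + 8)) = 121*(0 + 1/(-116)) = 121*(0 - 1/116) = 121*(-1/116) = -121/116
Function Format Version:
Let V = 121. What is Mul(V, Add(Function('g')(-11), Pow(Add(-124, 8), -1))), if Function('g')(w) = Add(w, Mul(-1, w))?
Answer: Rational(-121, 116) ≈ -1.0431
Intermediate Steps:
Function('g')(w) = 0
Mul(V, Add(Function('g')(-11), Pow(Add(-124, 8), -1))) = Mul(121, Add(0, Pow(Add(-124, 8), -1))) = Mul(121, Add(0, Pow(-116, -1))) = Mul(121, Add(0, Rational(-1, 116))) = Mul(121, Rational(-1, 116)) = Rational(-121, 116)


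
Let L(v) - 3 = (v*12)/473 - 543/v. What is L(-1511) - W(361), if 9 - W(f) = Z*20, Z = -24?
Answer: -374486271/714703 ≈ -523.97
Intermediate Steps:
W(f) = 489 (W(f) = 9 - (-24)*20 = 9 - 1*(-480) = 9 + 480 = 489)
L(v) = 3 - 543/v + 12*v/473 (L(v) = 3 + ((v*12)/473 - 543/v) = 3 + ((12*v)*(1/473) - 543/v) = 3 + (12*v/473 - 543/v) = 3 + (-543/v + 12*v/473) = 3 - 543/v + 12*v/473)
L(-1511) - W(361) = (3 - 543/(-1511) + (12/473)*(-1511)) - 1*489 = (3 - 543*(-1/1511) - 18132/473) - 489 = (3 + 543/1511 - 18132/473) - 489 = -24996504/714703 - 489 = -374486271/714703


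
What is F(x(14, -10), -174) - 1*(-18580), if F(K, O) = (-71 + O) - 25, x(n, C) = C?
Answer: 18310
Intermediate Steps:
F(K, O) = -96 + O
F(x(14, -10), -174) - 1*(-18580) = (-96 - 174) - 1*(-18580) = -270 + 18580 = 18310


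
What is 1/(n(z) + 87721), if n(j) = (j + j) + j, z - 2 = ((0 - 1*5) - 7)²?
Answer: 1/88159 ≈ 1.1343e-5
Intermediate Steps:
z = 146 (z = 2 + ((0 - 1*5) - 7)² = 2 + ((0 - 5) - 7)² = 2 + (-5 - 7)² = 2 + (-12)² = 2 + 144 = 146)
n(j) = 3*j (n(j) = 2*j + j = 3*j)
1/(n(z) + 87721) = 1/(3*146 + 87721) = 1/(438 + 87721) = 1/88159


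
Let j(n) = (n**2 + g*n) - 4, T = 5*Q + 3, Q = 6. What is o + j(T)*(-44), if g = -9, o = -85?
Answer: -34757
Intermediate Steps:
T = 33 (T = 5*6 + 3 = 30 + 3 = 33)
j(n) = -4 + n**2 - 9*n (j(n) = (n**2 - 9*n) - 4 = -4 + n**2 - 9*n)
o + j(T)*(-44) = -85 + (-4 + 33**2 - 9*33)*(-44) = -85 + (-4 + 1089 - 297)*(-44) = -85 + 788*(-44) = -85 - 34672 = -34757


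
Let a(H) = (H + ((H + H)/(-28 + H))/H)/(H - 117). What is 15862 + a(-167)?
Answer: 878470127/55380 ≈ 15863.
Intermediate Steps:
a(H) = (H + 2/(-28 + H))/(-117 + H) (a(H) = (H + ((2*H)/(-28 + H))/H)/(-117 + H) = (H + (2*H/(-28 + H))/H)/(-117 + H) = (H + 2/(-28 + H))/(-117 + H))
15862 + a(-167) = 15862 + (2 + (-167)**2 - 28*(-167))/(3276 + (-167)**2 - 145*(-167)) = 15862 + (2 + 27889 + 4676)/(3276 + 27889 + 24215) = 15862 + 32567/55380 = 878470127/55380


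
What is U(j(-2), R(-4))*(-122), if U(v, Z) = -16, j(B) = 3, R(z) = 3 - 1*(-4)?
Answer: 1952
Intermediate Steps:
R(z) = 7 (R(z) = 3 + 4 = 7)
U(j(-2), R(-4))*(-122) = -16*(-122) = 1952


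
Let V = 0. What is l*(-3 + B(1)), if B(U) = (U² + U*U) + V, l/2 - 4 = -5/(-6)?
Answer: -29/3 ≈ -9.6667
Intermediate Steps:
l = 29/3 (l = 8 + 2*(-5/(-6)) = 8 + 2*(-5*(-⅙)) = 8 + 2*(⅚) = 8 + 5/3 = 29/3 ≈ 9.6667)
B(U) = 2*U² (B(U) = (U² + U*U) + 0 = (U² + U²) + 0 = 2*U² + 0 = 2*U²)
l*(-3 + B(1)) = 29*(-3 + 2*1²)/3 = 29*(-3 + 2*1)/3 = 29*(-3 + 2)/3 = (29/3)*(-1) = -29/3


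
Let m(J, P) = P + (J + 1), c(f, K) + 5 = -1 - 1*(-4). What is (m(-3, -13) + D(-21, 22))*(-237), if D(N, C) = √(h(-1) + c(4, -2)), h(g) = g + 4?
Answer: 3318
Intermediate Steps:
c(f, K) = -2 (c(f, K) = -5 + (-1 - 1*(-4)) = -5 + (-1 + 4) = -5 + 3 = -2)
h(g) = 4 + g
m(J, P) = 1 + J + P (m(J, P) = P + (1 + J) = 1 + J + P)
D(N, C) = 1 (D(N, C) = √((4 - 1) - 2) = √(3 - 2) = √1 = 1)
(m(-3, -13) + D(-21, 22))*(-237) = ((1 - 3 - 13) + 1)*(-237) = (-15 + 1)*(-237) = -14*(-237) = 3318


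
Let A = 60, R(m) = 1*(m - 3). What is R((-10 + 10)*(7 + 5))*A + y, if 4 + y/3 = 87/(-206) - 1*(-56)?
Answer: -5205/206 ≈ -25.267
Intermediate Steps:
R(m) = -3 + m (R(m) = 1*(-3 + m) = -3 + m)
y = 31875/206 (y = -12 + 3*(87/(-206) - 1*(-56)) = -12 + 3*(87*(-1/206) + 56) = -12 + 3*(-87/206 + 56) = -12 + 3*(11449/206) = -12 + 34347/206 = 31875/206 ≈ 154.73)
R((-10 + 10)*(7 + 5))*A + y = (-3 + (-10 + 10)*(7 + 5))*60 + 31875/206 = (-3 + 0*12)*60 + 31875/206 = (-3 + 0)*60 + 31875/206 = -3*60 + 31875/206 = -180 + 31875/206 = -5205/206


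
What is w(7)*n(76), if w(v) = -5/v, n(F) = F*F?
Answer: -28880/7 ≈ -4125.7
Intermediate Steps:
n(F) = F²
w(7)*n(76) = -5/7*76² = -5*⅐*5776 = -5/7*5776 = -28880/7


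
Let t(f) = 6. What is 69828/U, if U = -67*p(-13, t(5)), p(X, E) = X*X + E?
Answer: -69828/11725 ≈ -5.9555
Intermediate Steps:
p(X, E) = E + X² (p(X, E) = X² + E = E + X²)
U = -11725 (U = -67*(6 + (-13)²) = -67*(6 + 169) = -67*175 = -11725)
69828/U = 69828/(-11725) = 69828*(-1/11725) = -69828/11725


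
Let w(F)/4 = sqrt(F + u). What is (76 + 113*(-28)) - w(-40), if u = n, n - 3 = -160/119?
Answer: -3088 - 156*I*sqrt(357)/119 ≈ -3088.0 - 24.769*I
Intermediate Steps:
n = 197/119 (n = 3 - 160/119 = 197/119 ≈ 1.6555)
u = 197/119 ≈ 1.6555
w(F) = 4*sqrt(197/119 + F) (w(F) = 4*sqrt(F + 197/119) = 4*sqrt(197/119 + F))
(76 + 113*(-28)) - w(-40) = (76 + 113*(-28)) - 4*sqrt(23443 + 14161*(-40))/119 = (76 - 3164) - 4*sqrt(23443 - 566440)/119 = -3088 - 4*sqrt(-542997)/119 = -3088 - 4*39*I*sqrt(357)/119 = -3088 - 156*I*sqrt(357)/119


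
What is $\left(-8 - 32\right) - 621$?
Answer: $-661$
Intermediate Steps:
$\left(-8 - 32\right) - 621 = -40 - 621 = -661$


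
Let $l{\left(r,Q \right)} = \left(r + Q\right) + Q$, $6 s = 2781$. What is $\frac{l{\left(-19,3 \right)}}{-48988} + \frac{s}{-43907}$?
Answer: $- \frac{22135147}{2150916116} \approx -0.010291$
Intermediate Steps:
$s = \frac{927}{2}$ ($s = \frac{1}{6} \cdot 2781 = \frac{927}{2} \approx 463.5$)
$l{\left(r,Q \right)} = r + 2 Q$ ($l{\left(r,Q \right)} = \left(Q + r\right) + Q = r + 2 Q$)
$\frac{l{\left(-19,3 \right)}}{-48988} + \frac{s}{-43907} = \frac{-19 + 2 \cdot 3}{-48988} + \frac{927}{2 \left(-43907\right)} = \left(-19 + 6\right) \left(- \frac{1}{48988}\right) + \frac{927}{2} \left(- \frac{1}{43907}\right) = \left(-13\right) \left(- \frac{1}{48988}\right) - \frac{927}{87814} = \frac{13}{48988} - \frac{927}{87814} = - \frac{22135147}{2150916116}$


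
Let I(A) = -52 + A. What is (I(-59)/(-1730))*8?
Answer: 444/865 ≈ 0.51330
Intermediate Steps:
(I(-59)/(-1730))*8 = ((-52 - 59)/(-1730))*8 = -111*(-1/1730)*8 = (111/1730)*8 = 444/865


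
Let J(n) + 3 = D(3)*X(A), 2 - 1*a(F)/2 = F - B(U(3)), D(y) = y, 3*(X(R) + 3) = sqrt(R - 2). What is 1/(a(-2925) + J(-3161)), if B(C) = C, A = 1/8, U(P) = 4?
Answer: 3120/18252001 - 2*I*sqrt(30)/273780015 ≈ 0.00017094 - 4.0012e-8*I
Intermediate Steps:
A = 1/8 ≈ 0.12500
X(R) = -3 + sqrt(-2 + R)/3 (X(R) = -3 + sqrt(R - 2)/3 = -3 + sqrt(-2 + R)/3)
a(F) = 12 - 2*F (a(F) = 4 - 2*(F - 1*4) = 4 - 2*(F - 4) = 4 - 2*(-4 + F) = 4 + (8 - 2*F) = 12 - 2*F)
J(n) = -12 + I*sqrt(30)/4 (J(n) = -3 + 3*(-3 + sqrt(-2 + 1/8)/3) = -3 + 3*(-3 + sqrt(-15/8)/3) = -3 + 3*(-3 + (I*sqrt(30)/4)/3) = -3 + 3*(-3 + I*sqrt(30)/12) = -3 + (-9 + I*sqrt(30)/4) = -12 + I*sqrt(30)/4)
1/(a(-2925) + J(-3161)) = 1/((12 - 2*(-2925)) + (-12 + I*sqrt(30)/4)) = 1/((12 + 5850) + (-12 + I*sqrt(30)/4)) = 1/(5862 + (-12 + I*sqrt(30)/4)) = 1/(5850 + I*sqrt(30)/4)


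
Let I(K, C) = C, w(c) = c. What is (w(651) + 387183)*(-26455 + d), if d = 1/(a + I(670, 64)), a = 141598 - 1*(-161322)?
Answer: -1554330411823323/151492 ≈ -1.0260e+10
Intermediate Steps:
a = 302920 (a = 141598 + 161322 = 302920)
d = 1/302984 (d = 1/(302920 + 64) = 1/302984 ≈ 3.3005e-6)
(w(651) + 387183)*(-26455 + d) = (651 + 387183)*(-26455 + 1/302984) = 387834*(-8015441719/302984) = -1554330411823323/151492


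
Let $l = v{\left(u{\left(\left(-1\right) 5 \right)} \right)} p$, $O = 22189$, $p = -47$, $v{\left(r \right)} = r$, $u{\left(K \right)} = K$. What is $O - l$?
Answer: $21954$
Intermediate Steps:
$l = 235$ ($l = \left(-1\right) 5 \left(-47\right) = \left(-5\right) \left(-47\right) = 235$)
$O - l = 22189 - 235 = 21954$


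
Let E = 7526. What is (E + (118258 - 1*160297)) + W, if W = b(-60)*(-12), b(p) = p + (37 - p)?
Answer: -34957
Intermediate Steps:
b(p) = 37
W = -444 (W = 37*(-12) = -444)
(E + (118258 - 1*160297)) + W = (7526 + (118258 - 1*160297)) - 444 = (7526 + (118258 - 160297)) - 444 = (7526 - 42039) - 444 = -34513 - 444 = -34957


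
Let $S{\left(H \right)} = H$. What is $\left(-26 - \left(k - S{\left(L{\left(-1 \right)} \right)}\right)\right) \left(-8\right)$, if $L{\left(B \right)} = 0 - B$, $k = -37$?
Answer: $-96$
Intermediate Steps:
$L{\left(B \right)} = - B$
$\left(-26 - \left(k - S{\left(L{\left(-1 \right)} \right)}\right)\right) \left(-8\right) = \left(-26 - -38\right) \left(-8\right) = \left(-26 + \left(1 + 37\right)\right) \left(-8\right) = \left(-26 + 38\right) \left(-8\right) = 12 \left(-8\right) = -96$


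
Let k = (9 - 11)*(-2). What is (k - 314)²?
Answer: 96100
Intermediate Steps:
k = 4 (k = -2*(-2) = 4)
(k - 314)² = (4 - 314)² = (-310)² = 96100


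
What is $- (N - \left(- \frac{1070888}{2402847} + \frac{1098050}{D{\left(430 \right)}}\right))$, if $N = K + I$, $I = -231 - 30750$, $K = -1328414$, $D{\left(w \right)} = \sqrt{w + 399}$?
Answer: $\frac{3266417126677}{2402847} + \frac{1098050 \sqrt{829}}{829} \approx 1.3975 \cdot 10^{6}$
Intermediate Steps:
$D{\left(w \right)} = \sqrt{399 + w}$
$I = -30981$ ($I = -231 - 30750 = -30981$)
$N = -1359395$ ($N = -1328414 - 30981 = -1359395$)
$- (N - \left(- \frac{1070888}{2402847} + \frac{1098050}{D{\left(430 \right)}}\right)) = - (-1359395 - \left(- \frac{1070888}{2402847} + \frac{1098050}{\sqrt{399 + 430}}\right)) = - (-1359395 - \left(- \frac{1070888}{2402847} + \frac{1098050}{\sqrt{829}}\right)) = - (-1359395 + \left(\frac{1070888}{2402847} - 1098050 \frac{\sqrt{829}}{829}\right)) = - (-1359395 + \left(\frac{1070888}{2402847} - \frac{1098050 \sqrt{829}}{829}\right)) = - (- \frac{3266417126677}{2402847} - \frac{1098050 \sqrt{829}}{829}) = \frac{3266417126677}{2402847} + \frac{1098050 \sqrt{829}}{829}$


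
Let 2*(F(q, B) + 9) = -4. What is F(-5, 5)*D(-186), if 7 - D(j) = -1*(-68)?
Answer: 671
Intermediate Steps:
D(j) = -61 (D(j) = 7 - (-1)*(-68) = 7 - 1*68 = 7 - 68 = -61)
F(q, B) = -11 (F(q, B) = -9 + (½)*(-4) = -9 - 2 = -11)
F(-5, 5)*D(-186) = -11*(-61) = 671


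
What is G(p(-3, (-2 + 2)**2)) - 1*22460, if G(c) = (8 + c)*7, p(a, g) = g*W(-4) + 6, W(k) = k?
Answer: -22362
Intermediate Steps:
p(a, g) = 6 - 4*g (p(a, g) = g*(-4) + 6 = -4*g + 6 = 6 - 4*g)
G(c) = 56 + 7*c
G(p(-3, (-2 + 2)**2)) - 1*22460 = (56 + 7*(6 - 4*(-2 + 2)**2)) - 1*22460 = (56 + 7*(6 - 4*0**2)) - 22460 = (56 + 7*(6 - 4*0)) - 22460 = (56 + 7*(6 + 0)) - 22460 = (56 + 7*6) - 22460 = (56 + 42) - 22460 = 98 - 22460 = -22362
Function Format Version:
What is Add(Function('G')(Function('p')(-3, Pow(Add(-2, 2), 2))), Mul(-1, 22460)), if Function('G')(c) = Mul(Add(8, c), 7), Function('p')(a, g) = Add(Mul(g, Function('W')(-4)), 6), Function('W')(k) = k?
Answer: -22362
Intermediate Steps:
Function('p')(a, g) = Add(6, Mul(-4, g)) (Function('p')(a, g) = Add(Mul(g, -4), 6) = Add(Mul(-4, g), 6) = Add(6, Mul(-4, g)))
Function('G')(c) = Add(56, Mul(7, c))
Add(Function('G')(Function('p')(-3, Pow(Add(-2, 2), 2))), Mul(-1, 22460)) = Add(Add(56, Mul(7, Add(6, Mul(-4, Pow(Add(-2, 2), 2))))), Mul(-1, 22460)) = Add(Add(56, Mul(7, Add(6, Mul(-4, Pow(0, 2))))), -22460) = Add(Add(56, Mul(7, Add(6, Mul(-4, 0)))), -22460) = Add(Add(56, Mul(7, Add(6, 0))), -22460) = Add(Add(56, Mul(7, 6)), -22460) = Add(Add(56, 42), -22460) = Add(98, -22460) = -22362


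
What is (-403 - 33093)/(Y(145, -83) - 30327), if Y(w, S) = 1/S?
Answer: 1390084/1258571 ≈ 1.1045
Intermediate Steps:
(-403 - 33093)/(Y(145, -83) - 30327) = (-403 - 33093)/(1/(-83) - 30327) = -33496/(-1/83 - 30327) = -33496/(-2517142/83) = -33496*(-83/2517142) = 1390084/1258571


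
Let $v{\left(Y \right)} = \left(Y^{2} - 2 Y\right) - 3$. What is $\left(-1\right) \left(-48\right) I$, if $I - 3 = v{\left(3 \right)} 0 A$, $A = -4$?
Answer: $144$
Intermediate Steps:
$v{\left(Y \right)} = -3 + Y^{2} - 2 Y$
$I = 3$ ($I = 3 + \left(-3 + 3^{2} - 6\right) 0 \left(-4\right) = 3 + \left(-3 + 9 - 6\right) 0 \left(-4\right) = 3 + 0 \cdot 0 \left(-4\right) = 3 + 0 \left(-4\right) = 3 + 0 = 3$)
$\left(-1\right) \left(-48\right) I = \left(-1\right) \left(-48\right) 3 = 48 \cdot 3 = 144$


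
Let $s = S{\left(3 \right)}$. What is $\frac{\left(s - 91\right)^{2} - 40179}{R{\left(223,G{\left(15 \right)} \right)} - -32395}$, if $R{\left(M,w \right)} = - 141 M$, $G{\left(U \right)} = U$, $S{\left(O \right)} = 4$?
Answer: $- \frac{16305}{476} \approx -34.254$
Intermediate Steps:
$s = 4$
$\frac{\left(s - 91\right)^{2} - 40179}{R{\left(223,G{\left(15 \right)} \right)} - -32395} = \frac{\left(4 - 91\right)^{2} - 40179}{\left(-141\right) 223 - -32395} = \frac{\left(-87\right)^{2} - 40179}{-31443 + 32395} = \frac{7569 - 40179}{952} = \left(-32610\right) \frac{1}{952} = - \frac{16305}{476}$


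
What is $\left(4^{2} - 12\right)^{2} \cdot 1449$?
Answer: $23184$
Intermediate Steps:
$\left(4^{2} - 12\right)^{2} \cdot 1449 = \left(16 - 12\right)^{2} \cdot 1449 = 4^{2} \cdot 1449 = 16 \cdot 1449 = 23184$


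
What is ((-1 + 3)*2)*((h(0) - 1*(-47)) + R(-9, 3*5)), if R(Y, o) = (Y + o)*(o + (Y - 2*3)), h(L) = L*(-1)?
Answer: 188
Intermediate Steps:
h(L) = -L
R(Y, o) = (Y + o)*(-6 + Y + o) (R(Y, o) = (Y + o)*(o + (Y - 6)) = (Y + o)*(o + (-6 + Y)) = (Y + o)*(-6 + Y + o))
((-1 + 3)*2)*((h(0) - 1*(-47)) + R(-9, 3*5)) = ((-1 + 3)*2)*((-1*0 - 1*(-47)) + ((-9)**2 + (3*5)**2 - 6*(-9) - 18*5 + 2*(-9)*(3*5))) = (2*2)*((0 + 47) + (81 + 15**2 + 54 - 6*15 + 2*(-9)*15)) = 4*(47 + (81 + 225 + 54 - 90 - 270)) = 4*(47 + 0) = 4*47 = 188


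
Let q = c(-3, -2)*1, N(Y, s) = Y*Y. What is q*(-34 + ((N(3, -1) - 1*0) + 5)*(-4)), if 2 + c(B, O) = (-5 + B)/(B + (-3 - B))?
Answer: -60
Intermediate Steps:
N(Y, s) = Y²
c(B, O) = -⅓ - B/3 (c(B, O) = -2 + (-5 + B)/(B + (-3 - B)) = -2 + (-5 + B)/(-3) = -2 + (-5 + B)*(-⅓) = -2 + (5/3 - B/3) = -⅓ - B/3)
q = ⅔ (q = (-⅓ - ⅓*(-3))*1 = (-⅓ + 1)*1 = (⅔)*1 = ⅔ ≈ 0.66667)
q*(-34 + ((N(3, -1) - 1*0) + 5)*(-4)) = 2*(-34 + ((3² - 1*0) + 5)*(-4))/3 = 2*(-34 + ((9 + 0) + 5)*(-4))/3 = 2*(-34 + (9 + 5)*(-4))/3 = 2*(-34 + 14*(-4))/3 = 2*(-34 - 56)/3 = (⅔)*(-90) = -60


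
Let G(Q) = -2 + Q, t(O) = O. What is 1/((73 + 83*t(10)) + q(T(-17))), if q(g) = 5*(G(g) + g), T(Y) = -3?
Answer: 1/863 ≈ 0.0011587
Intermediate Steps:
q(g) = -10 + 10*g (q(g) = 5*((-2 + g) + g) = 5*(-2 + 2*g) = -10 + 10*g)
1/((73 + 83*t(10)) + q(T(-17))) = 1/((73 + 83*10) + (-10 + 10*(-3))) = 1/((73 + 830) + (-10 - 30)) = 1/(903 - 40) = 1/863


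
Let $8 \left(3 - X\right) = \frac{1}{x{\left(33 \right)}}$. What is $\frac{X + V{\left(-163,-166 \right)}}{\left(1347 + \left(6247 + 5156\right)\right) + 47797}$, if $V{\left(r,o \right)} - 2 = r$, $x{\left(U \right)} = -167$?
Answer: $- \frac{211087}{80890792} \approx -0.0026095$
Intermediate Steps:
$V{\left(r,o \right)} = 2 + r$
$X = \frac{4009}{1336}$ ($X = 3 - \frac{1}{8 \left(-167\right)} = 3 - - \frac{1}{1336} = 3 + \frac{1}{1336} = \frac{4009}{1336} \approx 3.0007$)
$\frac{X + V{\left(-163,-166 \right)}}{\left(1347 + \left(6247 + 5156\right)\right) + 47797} = \frac{\frac{4009}{1336} + \left(2 - 163\right)}{\left(1347 + \left(6247 + 5156\right)\right) + 47797} = \frac{\frac{4009}{1336} - 161}{\left(1347 + 11403\right) + 47797} = - \frac{211087}{1336 \left(12750 + 47797\right)} = - \frac{211087}{1336 \cdot 60547} = \left(- \frac{211087}{1336}\right) \frac{1}{60547} = - \frac{211087}{80890792}$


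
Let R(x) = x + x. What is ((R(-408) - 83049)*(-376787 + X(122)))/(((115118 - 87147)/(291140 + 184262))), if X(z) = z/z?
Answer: 15022302859221780/27971 ≈ 5.3707e+11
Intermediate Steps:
X(z) = 1
R(x) = 2*x
((R(-408) - 83049)*(-376787 + X(122)))/(((115118 - 87147)/(291140 + 184262))) = ((2*(-408) - 83049)*(-376787 + 1))/(((115118 - 87147)/(291140 + 184262))) = ((-816 - 83049)*(-376786))/((27971/475402)) = (-83865*(-376786))/((27971*(1/475402))) = 31599157890/(27971/475402) = 31599157890*(475402/27971) = 15022302859221780/27971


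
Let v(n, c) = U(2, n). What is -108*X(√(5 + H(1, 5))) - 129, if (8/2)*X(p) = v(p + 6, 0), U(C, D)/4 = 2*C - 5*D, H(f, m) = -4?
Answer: 3219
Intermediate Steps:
U(C, D) = -20*D + 8*C (U(C, D) = 4*(2*C - 5*D) = 4*(-5*D + 2*C) = -20*D + 8*C)
v(n, c) = 16 - 20*n (v(n, c) = -20*n + 8*2 = -20*n + 16 = 16 - 20*n)
X(p) = -26 - 5*p (X(p) = (16 - 20*(p + 6))/4 = (16 - 20*(6 + p))/4 = (16 + (-120 - 20*p))/4 = (-104 - 20*p)/4 = -26 - 5*p)
-108*X(√(5 + H(1, 5))) - 129 = -108*(-26 - 5*√(5 - 4)) - 129 = -108*(-26 - 5*√1) - 129 = -108*(-26 - 5*1) - 129 = -108*(-26 - 5) - 129 = -108*(-31) - 129 = 3348 - 129 = 3219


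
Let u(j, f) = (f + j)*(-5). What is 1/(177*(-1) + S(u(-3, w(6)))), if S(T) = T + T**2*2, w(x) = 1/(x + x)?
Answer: 72/18931 ≈ 0.0038033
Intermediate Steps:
w(x) = 1/(2*x)
u(j, f) = -5*f - 5*j
S(T) = T + 2*T**2
1/(177*(-1) + S(u(-3, w(6)))) = 1/(177*(-1) + (-5/(2*6) - 5*(-3))*(1 + 2*(-5/(2*6) - 5*(-3)))) = 1/(-177 + (-5/(2*6) + 15)*(1 + 2*(-5/(2*6) + 15))) = 1/(-177 + (-5*1/12 + 15)*(1 + 2*(-5*1/12 + 15))) = 1/(-177 + (-5/12 + 15)*(1 + 2*(-5/12 + 15))) = 1/(-177 + 175*(1 + 2*(175/12))/12) = 1/(-177 + 175*(1 + 175/6)/12) = 1/(-177 + (175/12)*(181/6)) = 1/(-177 + 31675/72) = 1/(18931/72) = 72/18931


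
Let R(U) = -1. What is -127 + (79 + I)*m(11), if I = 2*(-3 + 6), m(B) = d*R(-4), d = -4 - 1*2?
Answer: 383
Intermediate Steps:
d = -6 (d = -4 - 2 = -6)
m(B) = 6 (m(B) = -6*(-1) = 6)
I = 6 (I = 2*3 = 6)
-127 + (79 + I)*m(11) = -127 + (79 + 6)*6 = -127 + 85*6 = -127 + 510 = 383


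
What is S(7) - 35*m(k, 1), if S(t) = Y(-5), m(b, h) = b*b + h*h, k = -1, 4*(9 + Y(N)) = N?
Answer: -321/4 ≈ -80.250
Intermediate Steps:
Y(N) = -9 + N/4
m(b, h) = b**2 + h**2
S(t) = -41/4 (S(t) = -9 + (1/4)*(-5) = -9 - 5/4 = -41/4)
S(7) - 35*m(k, 1) = -41/4 - 35*((-1)**2 + 1**2) = -41/4 - 35*(1 + 1) = -41/4 - 35*2 = -41/4 - 70 = -321/4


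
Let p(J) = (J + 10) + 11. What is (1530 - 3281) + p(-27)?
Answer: -1757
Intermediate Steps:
p(J) = 21 + J (p(J) = (10 + J) + 11 = 21 + J)
(1530 - 3281) + p(-27) = (1530 - 3281) + (21 - 27) = -1751 - 6 = -1757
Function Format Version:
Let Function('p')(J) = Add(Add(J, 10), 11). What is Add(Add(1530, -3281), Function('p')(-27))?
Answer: -1757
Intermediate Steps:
Function('p')(J) = Add(21, J) (Function('p')(J) = Add(Add(10, J), 11) = Add(21, J))
Add(Add(1530, -3281), Function('p')(-27)) = Add(Add(1530, -3281), Add(21, -27)) = Add(-1751, -6) = -1757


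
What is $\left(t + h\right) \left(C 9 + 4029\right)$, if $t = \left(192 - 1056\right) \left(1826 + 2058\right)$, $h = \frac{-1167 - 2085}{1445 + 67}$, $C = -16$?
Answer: $- \frac{78223188695}{6} \approx -1.3037 \cdot 10^{10}$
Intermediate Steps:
$h = - \frac{271}{126}$ ($h = - \frac{3252}{1512} = \left(-3252\right) \frac{1}{1512} = - \frac{271}{126} \approx -2.1508$)
$t = -3355776$ ($t = \left(-864\right) 3884 = -3355776$)
$\left(t + h\right) \left(C 9 + 4029\right) = \left(-3355776 - \frac{271}{126}\right) \left(\left(-16\right) 9 + 4029\right) = - \frac{422828047 \left(-144 + 4029\right)}{126} = \left(- \frac{422828047}{126}\right) 3885 = - \frac{78223188695}{6}$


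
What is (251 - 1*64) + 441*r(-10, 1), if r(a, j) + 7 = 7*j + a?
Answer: -4223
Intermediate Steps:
r(a, j) = -7 + a + 7*j (r(a, j) = -7 + (7*j + a) = -7 + (a + 7*j) = -7 + a + 7*j)
(251 - 1*64) + 441*r(-10, 1) = (251 - 1*64) + 441*(-7 - 10 + 7*1) = (251 - 64) + 441*(-7 - 10 + 7) = 187 + 441*(-10) = 187 - 4410 = -4223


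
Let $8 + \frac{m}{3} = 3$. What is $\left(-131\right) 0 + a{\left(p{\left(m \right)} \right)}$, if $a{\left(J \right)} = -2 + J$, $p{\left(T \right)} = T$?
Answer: $-17$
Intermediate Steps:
$m = -15$ ($m = -24 + 3 \cdot 3 = -24 + 9 = -15$)
$\left(-131\right) 0 + a{\left(p{\left(m \right)} \right)} = \left(-131\right) 0 - 17 = 0 - 17 = -17$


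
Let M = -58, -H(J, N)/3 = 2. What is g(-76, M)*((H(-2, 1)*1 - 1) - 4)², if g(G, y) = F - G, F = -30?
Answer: 5566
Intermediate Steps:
H(J, N) = -6 (H(J, N) = -3*2 = -6)
g(G, y) = -30 - G
g(-76, M)*((H(-2, 1)*1 - 1) - 4)² = (-30 - 1*(-76))*((-6*1 - 1) - 4)² = (-30 + 76)*((-6 - 1) - 4)² = 46*(-7 - 4)² = 46*(-11)² = 46*121 = 5566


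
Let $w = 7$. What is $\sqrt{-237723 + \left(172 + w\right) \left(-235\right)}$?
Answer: $2 i \sqrt{69947} \approx 528.95 i$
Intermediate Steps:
$\sqrt{-237723 + \left(172 + w\right) \left(-235\right)} = \sqrt{-237723 + \left(172 + 7\right) \left(-235\right)} = \sqrt{-237723 + 179 \left(-235\right)} = \sqrt{-237723 - 42065} = \sqrt{-279788} = 2 i \sqrt{69947}$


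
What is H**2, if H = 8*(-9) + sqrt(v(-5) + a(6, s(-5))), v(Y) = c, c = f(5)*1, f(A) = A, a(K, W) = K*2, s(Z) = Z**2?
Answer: (72 - sqrt(17))**2 ≈ 4607.3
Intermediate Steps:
a(K, W) = 2*K
c = 5 (c = 5*1 = 5)
v(Y) = 5
H = -72 + sqrt(17) (H = 8*(-9) + sqrt(5 + 2*6) = -72 + sqrt(5 + 12) = -72 + sqrt(17) ≈ -67.877)
H**2 = (-72 + sqrt(17))**2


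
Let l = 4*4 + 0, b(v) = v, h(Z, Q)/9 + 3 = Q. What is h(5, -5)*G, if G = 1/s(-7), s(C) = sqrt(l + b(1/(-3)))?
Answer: -72*sqrt(141)/47 ≈ -18.190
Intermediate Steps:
h(Z, Q) = -27 + 9*Q
l = 16 (l = 16 + 0 = 16)
s(C) = sqrt(141)/3 (s(C) = sqrt(16 + 1/(-3)) = sqrt(16 - 1/3) = sqrt(47/3) = sqrt(141)/3)
G = sqrt(141)/47 (G = 1/(sqrt(141)/3) = sqrt(141)/47 ≈ 0.25265)
h(5, -5)*G = (-27 + 9*(-5))*(sqrt(141)/47) = (-27 - 45)*(sqrt(141)/47) = -72*sqrt(141)/47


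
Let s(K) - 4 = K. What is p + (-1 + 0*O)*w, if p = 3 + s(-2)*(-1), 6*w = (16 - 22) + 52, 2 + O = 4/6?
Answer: -20/3 ≈ -6.6667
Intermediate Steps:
O = -4/3 (O = -2 + 4/6 = -2 + 4*(⅙) = -2 + ⅔ = -4/3 ≈ -1.3333)
s(K) = 4 + K
w = 23/3 (w = ((16 - 22) + 52)/6 = (-6 + 52)/6 = (⅙)*46 = 23/3 ≈ 7.6667)
p = 1 (p = 3 + (4 - 2)*(-1) = 3 + 2*(-1) = 3 - 2 = 1)
p + (-1 + 0*O)*w = 1 + (-1 + 0*(-4/3))*(23/3) = 1 + (-1 + 0)*(23/3) = 1 - 1*23/3 = 1 - 23/3 = -20/3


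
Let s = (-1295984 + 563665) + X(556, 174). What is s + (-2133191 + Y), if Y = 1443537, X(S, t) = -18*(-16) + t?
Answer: -1421511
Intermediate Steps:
X(S, t) = 288 + t
s = -731857 (s = (-1295984 + 563665) + (288 + 174) = -732319 + 462 = -731857)
s + (-2133191 + Y) = -731857 + (-2133191 + 1443537) = -731857 - 689654 = -1421511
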